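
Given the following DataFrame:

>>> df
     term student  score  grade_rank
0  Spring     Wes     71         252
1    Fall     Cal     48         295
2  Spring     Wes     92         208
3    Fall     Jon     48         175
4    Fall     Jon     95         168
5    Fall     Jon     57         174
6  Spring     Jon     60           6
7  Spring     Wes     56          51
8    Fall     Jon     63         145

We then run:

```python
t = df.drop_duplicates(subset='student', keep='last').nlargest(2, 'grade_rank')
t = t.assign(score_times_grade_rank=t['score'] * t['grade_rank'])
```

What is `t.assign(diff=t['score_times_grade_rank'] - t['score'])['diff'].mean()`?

drop duplicate student (keep=last):
     term student  score  grade_rank
1    Fall     Cal     48         295
7  Spring     Wes     56          51
8    Fall     Jon     63         145
take 2 rows with largest grade_rank:
   term student  score  grade_rank
1  Fall     Cal     48         295
8  Fall     Jon     63         145
add column score_times_grade_rank = t['score'] * t['grade_rank']:
   term student  score  grade_rank  score_times_grade_rank
1  Fall     Cal     48         295                   14160
8  Fall     Jon     63         145                    9135
add column diff = t['score_times_grade_rank'] - t['score']:
   term student  score  grade_rank  score_times_grade_rank   diff
1  Fall     Cal     48         295                   14160  14112
8  Fall     Jon     63         145                    9135   9072

11592.0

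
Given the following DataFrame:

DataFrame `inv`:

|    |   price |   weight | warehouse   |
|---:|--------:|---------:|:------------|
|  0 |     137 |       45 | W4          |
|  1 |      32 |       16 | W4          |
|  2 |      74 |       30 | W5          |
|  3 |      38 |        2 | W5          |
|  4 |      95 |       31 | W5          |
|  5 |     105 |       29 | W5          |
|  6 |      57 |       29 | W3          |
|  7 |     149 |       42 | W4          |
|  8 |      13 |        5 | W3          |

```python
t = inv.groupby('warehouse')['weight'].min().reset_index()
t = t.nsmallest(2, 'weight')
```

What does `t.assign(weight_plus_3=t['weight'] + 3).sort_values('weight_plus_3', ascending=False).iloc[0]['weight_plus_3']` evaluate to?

8

group by warehouse, min of weight:
warehouse
W3     5
W4    16
W5     2
Name: weight, dtype: int64
reset_index():
  warehouse  weight
0        W3       5
1        W4      16
2        W5       2
take 2 rows with smallest weight:
  warehouse  weight
2        W5       2
0        W3       5
add column weight_plus_3 = t['weight'] + 3:
  warehouse  weight  weight_plus_3
2        W5       2              5
0        W3       5              8
sort by weight_plus_3 descending:
  warehouse  weight  weight_plus_3
0        W3       5              8
2        W5       2              5
The value at position 0, column 'weight_plus_3' is 8.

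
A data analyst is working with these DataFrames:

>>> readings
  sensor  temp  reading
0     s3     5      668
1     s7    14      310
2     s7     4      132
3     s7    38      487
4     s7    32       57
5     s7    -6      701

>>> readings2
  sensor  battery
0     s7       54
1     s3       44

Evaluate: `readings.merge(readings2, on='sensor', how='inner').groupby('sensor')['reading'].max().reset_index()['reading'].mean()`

684.5

merge on 'sensor' (how='inner') → 6 rows:
  sensor  temp  reading  battery
0     s3     5      668       44
1     s7    14      310       54
2     s7     4      132       54
3     s7    38      487       54
4     s7    32       57       54
5     s7    -6      701       54
group by sensor, max of reading:
sensor
s3    668
s7    701
Name: reading, dtype: int64
reset_index():
  sensor  reading
0     s3      668
1     s7      701
Then the mean of column 'reading': 684.5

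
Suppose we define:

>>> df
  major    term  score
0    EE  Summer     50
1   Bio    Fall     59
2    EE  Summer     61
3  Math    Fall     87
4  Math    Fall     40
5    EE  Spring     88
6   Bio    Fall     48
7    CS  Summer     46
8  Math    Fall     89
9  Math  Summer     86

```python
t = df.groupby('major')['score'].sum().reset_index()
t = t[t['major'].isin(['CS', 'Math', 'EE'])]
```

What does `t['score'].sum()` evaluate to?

547

group by major, sum of score:
major
Bio     107
CS       46
EE      199
Math    302
Name: score, dtype: int64
reset_index():
  major  score
0   Bio    107
1    CS     46
2    EE    199
3  Math    302
filter rows where major in ['CS', 'Math', 'EE']:
  major  score
1    CS     46
2    EE    199
3  Math    302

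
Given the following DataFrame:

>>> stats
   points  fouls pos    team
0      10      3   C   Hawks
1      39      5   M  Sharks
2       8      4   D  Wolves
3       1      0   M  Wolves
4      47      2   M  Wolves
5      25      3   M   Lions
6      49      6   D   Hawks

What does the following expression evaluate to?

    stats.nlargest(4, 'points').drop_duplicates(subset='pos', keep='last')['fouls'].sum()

take 4 rows with largest points:
   points  fouls pos    team
6      49      6   D   Hawks
4      47      2   M  Wolves
1      39      5   M  Sharks
5      25      3   M   Lions
drop duplicate pos (keep=last):
   points  fouls pos   team
6      49      6   D  Hawks
5      25      3   M  Lions

9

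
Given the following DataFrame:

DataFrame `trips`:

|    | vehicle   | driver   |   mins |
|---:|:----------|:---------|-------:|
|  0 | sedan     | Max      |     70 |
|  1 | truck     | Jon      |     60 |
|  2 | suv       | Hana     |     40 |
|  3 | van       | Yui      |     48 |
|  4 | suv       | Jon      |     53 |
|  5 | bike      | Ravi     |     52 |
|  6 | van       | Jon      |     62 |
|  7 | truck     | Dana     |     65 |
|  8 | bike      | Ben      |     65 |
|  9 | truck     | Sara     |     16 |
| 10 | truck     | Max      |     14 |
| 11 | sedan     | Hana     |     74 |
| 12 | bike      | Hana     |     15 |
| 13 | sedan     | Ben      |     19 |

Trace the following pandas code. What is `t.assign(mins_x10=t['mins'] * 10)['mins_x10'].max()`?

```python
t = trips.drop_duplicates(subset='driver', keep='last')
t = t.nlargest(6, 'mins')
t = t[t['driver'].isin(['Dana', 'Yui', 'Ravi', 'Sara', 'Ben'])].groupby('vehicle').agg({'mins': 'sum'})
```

810

drop duplicate driver (keep=last):
   vehicle driver  mins
3      van    Yui    48
5     bike   Ravi    52
6      van    Jon    62
7    truck   Dana    65
9    truck   Sara    16
10   truck    Max    14
12    bike   Hana    15
13   sedan    Ben    19
take 6 rows with largest mins:
   vehicle driver  mins
7    truck   Dana    65
6      van    Jon    62
5     bike   Ravi    52
3      van    Yui    48
13   sedan    Ben    19
9    truck   Sara    16
filter rows where driver in ['Dana', 'Yui', 'Ravi', 'Sara', 'Ben']:
   vehicle driver  mins
7    truck   Dana    65
5     bike   Ravi    52
3      van    Yui    48
13   sedan    Ben    19
9    truck   Sara    16
group by vehicle, sum of mins:
         mins
vehicle      
bike       52
sedan      19
truck      81
van        48
add column mins_x10 = t['mins'] * 10:
         mins  mins_x10
vehicle                
bike       52       520
sedan      19       190
truck      81       810
van        48       480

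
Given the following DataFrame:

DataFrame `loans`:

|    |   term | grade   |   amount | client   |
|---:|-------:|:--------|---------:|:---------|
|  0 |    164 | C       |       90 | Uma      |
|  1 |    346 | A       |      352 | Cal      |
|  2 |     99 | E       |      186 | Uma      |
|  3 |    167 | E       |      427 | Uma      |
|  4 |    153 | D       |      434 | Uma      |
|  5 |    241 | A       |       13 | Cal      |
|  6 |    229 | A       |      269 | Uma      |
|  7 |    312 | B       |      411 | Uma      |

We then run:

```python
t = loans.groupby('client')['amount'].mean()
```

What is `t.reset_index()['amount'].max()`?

302.833333333

group by client, mean of amount:
client
Cal    182.500000
Uma    302.833333
Name: amount, dtype: float64
reset_index():
  client      amount
0    Cal  182.500000
1    Uma  302.833333
Taking the max of column 'amount' gives 302.833333333.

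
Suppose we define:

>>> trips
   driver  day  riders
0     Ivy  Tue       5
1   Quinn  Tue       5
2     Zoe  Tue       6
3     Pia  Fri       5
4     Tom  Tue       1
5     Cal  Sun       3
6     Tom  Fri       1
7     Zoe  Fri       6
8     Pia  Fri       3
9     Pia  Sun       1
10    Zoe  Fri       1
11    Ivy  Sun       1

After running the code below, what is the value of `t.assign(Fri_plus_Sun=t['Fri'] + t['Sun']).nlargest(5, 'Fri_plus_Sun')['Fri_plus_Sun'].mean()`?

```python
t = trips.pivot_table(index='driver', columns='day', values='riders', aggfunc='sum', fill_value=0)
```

pivot: rows=driver, cols=day, sum(riders):
day     Fri  Sun  Tue
driver               
Cal       0    3    0
Ivy       0    1    5
Pia       8    1    0
Quinn     0    0    5
Tom       1    0    1
Zoe       7    0    6
add column Fri_plus_Sun = t['Fri'] + t['Sun']:
day     Fri  Sun  Tue  Fri_plus_Sun
driver                             
Cal       0    3    0             3
Ivy       0    1    5             1
Pia       8    1    0             9
Quinn     0    0    5             0
Tom       1    0    1             1
Zoe       7    0    6             7
take 5 rows with largest Fri_plus_Sun:
day     Fri  Sun  Tue  Fri_plus_Sun
driver                             
Pia       8    1    0             9
Zoe       7    0    6             7
Cal       0    3    0             3
Ivy       0    1    5             1
Tom       1    0    1             1
The mean of column 'Fri_plus_Sun' is 4.2.

4.2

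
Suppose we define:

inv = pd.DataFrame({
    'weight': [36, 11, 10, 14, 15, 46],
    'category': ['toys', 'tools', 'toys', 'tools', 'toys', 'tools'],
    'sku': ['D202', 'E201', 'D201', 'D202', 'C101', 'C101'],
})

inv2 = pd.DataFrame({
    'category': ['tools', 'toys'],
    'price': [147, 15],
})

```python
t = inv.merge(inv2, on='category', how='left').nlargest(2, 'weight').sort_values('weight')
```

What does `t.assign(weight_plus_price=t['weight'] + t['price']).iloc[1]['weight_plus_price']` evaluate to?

193

merge on 'category' (how='left') → 6 rows:
   weight category   sku  price
0      36     toys  D202     15
1      11    tools  E201    147
2      10     toys  D201     15
3      14    tools  D202    147
4      15     toys  C101     15
5      46    tools  C101    147
take 2 rows with largest weight:
   weight category   sku  price
5      46    tools  C101    147
0      36     toys  D202     15
sort by weight:
   weight category   sku  price
0      36     toys  D202     15
5      46    tools  C101    147
add column weight_plus_price = t['weight'] + t['price']:
   weight category   sku  price  weight_plus_price
0      36     toys  D202     15                 51
5      46    tools  C101    147                193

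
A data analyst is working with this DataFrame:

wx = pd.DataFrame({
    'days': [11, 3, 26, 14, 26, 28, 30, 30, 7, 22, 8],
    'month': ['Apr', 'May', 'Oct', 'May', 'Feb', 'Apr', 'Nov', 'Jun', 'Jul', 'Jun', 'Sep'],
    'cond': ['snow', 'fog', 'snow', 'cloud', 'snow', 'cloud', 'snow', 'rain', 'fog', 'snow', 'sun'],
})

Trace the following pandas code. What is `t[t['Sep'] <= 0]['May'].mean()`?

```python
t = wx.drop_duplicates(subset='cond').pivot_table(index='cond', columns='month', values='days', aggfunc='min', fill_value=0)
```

drop duplicate cond (keep=first):
    days month   cond
0     11   Apr   snow
1      3   May    fog
3     14   May  cloud
7     30   Jun   rain
10     8   Sep    sun
pivot: rows=cond, cols=month, min(days):
month  Apr  Jun  May  Sep
cond                     
cloud    0    0   14    0
fog      0    0    3    0
rain     0   30    0    0
snow    11    0    0    0
sun      0    0    0    8
filter rows where Sep <= 0:
month  Apr  Jun  May  Sep
cond                     
cloud    0    0   14    0
fog      0    0    3    0
rain     0   30    0    0
snow    11    0    0    0

4.25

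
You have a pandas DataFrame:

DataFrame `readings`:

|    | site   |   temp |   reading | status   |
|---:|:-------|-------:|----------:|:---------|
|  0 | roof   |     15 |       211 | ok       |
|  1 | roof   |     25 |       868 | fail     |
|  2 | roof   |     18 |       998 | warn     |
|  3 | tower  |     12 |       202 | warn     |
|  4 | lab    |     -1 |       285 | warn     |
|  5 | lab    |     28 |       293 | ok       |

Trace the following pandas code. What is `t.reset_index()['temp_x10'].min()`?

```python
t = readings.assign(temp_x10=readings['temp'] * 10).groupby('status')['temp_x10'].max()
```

180

add column temp_x10 = readings['temp'] * 10:
    site  temp  reading status  temp_x10
0   roof    15      211     ok       150
1   roof    25      868   fail       250
2   roof    18      998   warn       180
3  tower    12      202   warn       120
4    lab    -1      285   warn       -10
5    lab    28      293     ok       280
group by status, max of temp_x10:
status
fail    250
ok      280
warn    180
Name: temp_x10, dtype: int64
reset_index():
  status  temp_x10
0   fail       250
1     ok       280
2   warn       180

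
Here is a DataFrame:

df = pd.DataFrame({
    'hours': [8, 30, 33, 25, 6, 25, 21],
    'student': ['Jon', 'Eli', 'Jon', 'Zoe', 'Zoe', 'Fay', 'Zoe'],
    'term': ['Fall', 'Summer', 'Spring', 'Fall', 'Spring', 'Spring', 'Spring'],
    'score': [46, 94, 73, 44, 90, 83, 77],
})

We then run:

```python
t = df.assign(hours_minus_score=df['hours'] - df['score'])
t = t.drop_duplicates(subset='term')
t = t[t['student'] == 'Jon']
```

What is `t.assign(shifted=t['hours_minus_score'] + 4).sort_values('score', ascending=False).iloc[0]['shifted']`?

-36

add column hours_minus_score = df['hours'] - df['score']:
   hours student    term  score  hours_minus_score
0      8     Jon    Fall     46                -38
1     30     Eli  Summer     94                -64
2     33     Jon  Spring     73                -40
3     25     Zoe    Fall     44                -19
4      6     Zoe  Spring     90                -84
5     25     Fay  Spring     83                -58
6     21     Zoe  Spring     77                -56
drop duplicate term (keep=first):
   hours student    term  score  hours_minus_score
0      8     Jon    Fall     46                -38
1     30     Eli  Summer     94                -64
2     33     Jon  Spring     73                -40
filter rows where student == 'Jon':
   hours student    term  score  hours_minus_score
0      8     Jon    Fall     46                -38
2     33     Jon  Spring     73                -40
add column shifted = t['hours_minus_score'] + 4:
   hours student    term  score  hours_minus_score  shifted
0      8     Jon    Fall     46                -38      -34
2     33     Jon  Spring     73                -40      -36
sort by score descending:
   hours student    term  score  hours_minus_score  shifted
2     33     Jon  Spring     73                -40      -36
0      8     Jon    Fall     46                -38      -34
So iloc[0]['shifted'] = -36.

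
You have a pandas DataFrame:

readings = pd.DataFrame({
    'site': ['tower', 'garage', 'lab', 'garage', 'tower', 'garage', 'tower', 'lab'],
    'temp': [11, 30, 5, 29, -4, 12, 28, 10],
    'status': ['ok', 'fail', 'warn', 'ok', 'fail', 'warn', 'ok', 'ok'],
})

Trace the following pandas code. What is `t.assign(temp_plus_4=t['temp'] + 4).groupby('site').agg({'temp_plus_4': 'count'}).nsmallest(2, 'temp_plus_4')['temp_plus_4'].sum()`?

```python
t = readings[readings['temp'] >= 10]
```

filter rows where temp >= 10:
     site  temp status
0   tower    11     ok
1  garage    30   fail
3  garage    29     ok
5  garage    12   warn
6   tower    28     ok
7     lab    10     ok
add column temp_plus_4 = t['temp'] + 4:
     site  temp status  temp_plus_4
0   tower    11     ok           15
1  garage    30   fail           34
3  garage    29     ok           33
5  garage    12   warn           16
6   tower    28     ok           32
7     lab    10     ok           14
group by site, count of temp_plus_4:
        temp_plus_4
site               
garage            3
lab               1
tower             2
take 2 rows with smallest temp_plus_4:
       temp_plus_4
site              
lab              1
tower            2
Finally, sum of column 'temp_plus_4' = 3.

3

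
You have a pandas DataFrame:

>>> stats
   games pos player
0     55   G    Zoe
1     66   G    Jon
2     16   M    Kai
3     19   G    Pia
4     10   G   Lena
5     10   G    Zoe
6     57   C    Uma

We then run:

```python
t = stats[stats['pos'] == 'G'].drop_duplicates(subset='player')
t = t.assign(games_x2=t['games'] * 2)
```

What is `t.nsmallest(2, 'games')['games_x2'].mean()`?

29.0

filter rows where pos == 'G':
   games pos player
0     55   G    Zoe
1     66   G    Jon
3     19   G    Pia
4     10   G   Lena
5     10   G    Zoe
drop duplicate player (keep=first):
   games pos player
0     55   G    Zoe
1     66   G    Jon
3     19   G    Pia
4     10   G   Lena
add column games_x2 = t['games'] * 2:
   games pos player  games_x2
0     55   G    Zoe       110
1     66   G    Jon       132
3     19   G    Pia        38
4     10   G   Lena        20
take 2 rows with smallest games:
   games pos player  games_x2
4     10   G   Lena        20
3     19   G    Pia        38
mean of column 'games_x2' → 29.0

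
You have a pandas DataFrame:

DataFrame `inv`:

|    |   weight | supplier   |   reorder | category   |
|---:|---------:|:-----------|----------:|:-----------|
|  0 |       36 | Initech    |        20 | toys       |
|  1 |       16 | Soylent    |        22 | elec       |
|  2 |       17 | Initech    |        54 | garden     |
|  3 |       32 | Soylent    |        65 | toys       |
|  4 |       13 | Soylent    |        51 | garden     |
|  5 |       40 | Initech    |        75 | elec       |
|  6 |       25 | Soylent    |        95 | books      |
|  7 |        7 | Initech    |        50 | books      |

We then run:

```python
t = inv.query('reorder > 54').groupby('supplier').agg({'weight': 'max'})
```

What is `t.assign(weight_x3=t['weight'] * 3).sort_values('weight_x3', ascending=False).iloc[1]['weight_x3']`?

96

filter rows where reorder > 54:
   weight supplier  reorder category
3      32  Soylent       65     toys
5      40  Initech       75     elec
6      25  Soylent       95    books
group by supplier, max of weight:
          weight
supplier        
Initech       40
Soylent       32
add column weight_x3 = t['weight'] * 3:
          weight  weight_x3
supplier                   
Initech       40        120
Soylent       32         96
sort by weight_x3 descending:
          weight  weight_x3
supplier                   
Initech       40        120
Soylent       32         96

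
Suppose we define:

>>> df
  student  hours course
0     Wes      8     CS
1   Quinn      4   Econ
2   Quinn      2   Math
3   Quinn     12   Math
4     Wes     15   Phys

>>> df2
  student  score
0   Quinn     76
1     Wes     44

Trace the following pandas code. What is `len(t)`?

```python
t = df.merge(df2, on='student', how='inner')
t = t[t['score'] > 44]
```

3

merge on 'student' (how='inner') → 5 rows:
  student  hours course  score
0     Wes      8     CS     44
1   Quinn      4   Econ     76
2   Quinn      2   Math     76
3   Quinn     12   Math     76
4     Wes     15   Phys     44
filter rows where score > 44:
  student  hours course  score
1   Quinn      4   Econ     76
2   Quinn      2   Math     76
3   Quinn     12   Math     76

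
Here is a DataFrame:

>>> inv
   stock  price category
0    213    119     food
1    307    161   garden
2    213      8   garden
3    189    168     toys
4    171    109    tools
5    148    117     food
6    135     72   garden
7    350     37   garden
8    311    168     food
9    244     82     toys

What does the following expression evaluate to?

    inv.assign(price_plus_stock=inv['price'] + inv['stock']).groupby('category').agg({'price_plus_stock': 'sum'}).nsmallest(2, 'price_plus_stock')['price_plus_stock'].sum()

963

add column price_plus_stock = inv['price'] + inv['stock']:
   stock  price category  price_plus_stock
0    213    119     food               332
1    307    161   garden               468
2    213      8   garden               221
3    189    168     toys               357
4    171    109    tools               280
5    148    117     food               265
6    135     72   garden               207
7    350     37   garden               387
8    311    168     food               479
9    244     82     toys               326
group by category, sum of price_plus_stock:
          price_plus_stock
category                  
food                  1076
garden                1283
tools                  280
toys                   683
take 2 rows with smallest price_plus_stock:
          price_plus_stock
category                  
tools                  280
toys                   683
Hence 963.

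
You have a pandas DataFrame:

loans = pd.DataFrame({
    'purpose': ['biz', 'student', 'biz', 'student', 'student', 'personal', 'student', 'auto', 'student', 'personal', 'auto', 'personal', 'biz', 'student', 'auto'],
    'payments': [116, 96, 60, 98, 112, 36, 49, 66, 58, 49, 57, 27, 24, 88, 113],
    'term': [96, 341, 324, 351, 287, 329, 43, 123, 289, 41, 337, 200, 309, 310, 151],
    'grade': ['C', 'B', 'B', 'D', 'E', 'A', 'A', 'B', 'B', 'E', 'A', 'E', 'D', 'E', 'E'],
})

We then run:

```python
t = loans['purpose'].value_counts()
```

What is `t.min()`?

value_counts of purpose:
purpose
student     6
biz         3
personal    3
auto        3
Name: count, dtype: int64
Reading off the min of the resulting series, we get 3.

3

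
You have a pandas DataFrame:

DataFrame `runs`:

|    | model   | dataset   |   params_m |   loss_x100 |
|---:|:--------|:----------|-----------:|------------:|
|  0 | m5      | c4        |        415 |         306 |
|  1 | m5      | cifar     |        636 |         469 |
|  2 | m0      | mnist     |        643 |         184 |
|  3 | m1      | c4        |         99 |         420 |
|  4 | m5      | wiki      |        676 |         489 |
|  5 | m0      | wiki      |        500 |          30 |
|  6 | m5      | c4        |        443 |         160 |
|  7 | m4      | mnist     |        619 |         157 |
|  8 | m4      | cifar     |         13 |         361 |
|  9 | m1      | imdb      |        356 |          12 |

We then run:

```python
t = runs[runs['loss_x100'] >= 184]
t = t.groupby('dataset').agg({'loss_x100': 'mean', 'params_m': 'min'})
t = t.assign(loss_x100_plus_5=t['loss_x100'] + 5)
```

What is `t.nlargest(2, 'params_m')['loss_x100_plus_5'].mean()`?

filter rows where loss_x100 >= 184:
  model dataset  params_m  loss_x100
0    m5      c4       415        306
1    m5   cifar       636        469
2    m0   mnist       643        184
3    m1      c4        99        420
4    m5    wiki       676        489
8    m4   cifar        13        361
group by dataset: mean(loss_x100), min(params_m):
         loss_x100  params_m
dataset                     
c4           363.0        99
cifar        415.0        13
mnist        184.0       643
wiki         489.0       676
add column loss_x100_plus_5 = t['loss_x100'] + 5:
         loss_x100  params_m  loss_x100_plus_5
dataset                                       
c4           363.0        99             368.0
cifar        415.0        13             420.0
mnist        184.0       643             189.0
wiki         489.0       676             494.0
take 2 rows with largest params_m:
         loss_x100  params_m  loss_x100_plus_5
dataset                                       
wiki         489.0       676             494.0
mnist        184.0       643             189.0
So mean() = 341.5.

341.5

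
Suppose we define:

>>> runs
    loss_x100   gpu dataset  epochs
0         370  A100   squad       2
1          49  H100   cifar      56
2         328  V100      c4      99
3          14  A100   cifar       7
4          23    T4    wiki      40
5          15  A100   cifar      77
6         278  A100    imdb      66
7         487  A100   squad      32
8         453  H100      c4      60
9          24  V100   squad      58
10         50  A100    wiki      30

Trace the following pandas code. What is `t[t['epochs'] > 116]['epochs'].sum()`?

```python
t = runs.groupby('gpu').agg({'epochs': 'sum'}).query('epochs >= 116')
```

group by gpu, sum of epochs:
      epochs
gpu         
A100     214
H100     116
T4        40
V100     157
filter rows where epochs >= 116:
      epochs
gpu         
A100     214
H100     116
V100     157
filter rows where epochs > 116:
      epochs
gpu         
A100     214
V100     157
Then the sum of column 'epochs': 371

371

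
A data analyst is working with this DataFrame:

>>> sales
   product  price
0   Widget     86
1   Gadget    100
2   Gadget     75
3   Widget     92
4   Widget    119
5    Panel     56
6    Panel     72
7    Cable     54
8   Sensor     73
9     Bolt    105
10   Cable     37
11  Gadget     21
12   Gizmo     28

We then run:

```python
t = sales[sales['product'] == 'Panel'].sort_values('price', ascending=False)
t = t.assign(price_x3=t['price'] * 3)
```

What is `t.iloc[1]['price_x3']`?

filter rows where product == 'Panel':
  product  price
5   Panel     56
6   Panel     72
sort by price descending:
  product  price
6   Panel     72
5   Panel     56
add column price_x3 = t['price'] * 3:
  product  price  price_x3
6   Panel     72       216
5   Panel     56       168
Then the value at position 1, column 'price_x3': 168

168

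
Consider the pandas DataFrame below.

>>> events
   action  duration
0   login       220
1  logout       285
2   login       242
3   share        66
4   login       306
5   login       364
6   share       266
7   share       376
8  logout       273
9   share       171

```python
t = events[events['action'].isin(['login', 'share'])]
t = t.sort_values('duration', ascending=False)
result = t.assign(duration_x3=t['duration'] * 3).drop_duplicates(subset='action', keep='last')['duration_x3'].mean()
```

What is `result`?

filter rows where action in ['login', 'share']:
  action  duration
0  login       220
2  login       242
3  share        66
4  login       306
5  login       364
6  share       266
7  share       376
9  share       171
sort by duration descending:
  action  duration
7  share       376
5  login       364
4  login       306
6  share       266
2  login       242
0  login       220
9  share       171
3  share        66
add column duration_x3 = t['duration'] * 3:
  action  duration  duration_x3
7  share       376         1128
5  login       364         1092
4  login       306          918
6  share       266          798
2  login       242          726
0  login       220          660
9  share       171          513
3  share        66          198
drop duplicate action (keep=last):
  action  duration  duration_x3
0  login       220          660
3  share        66          198

429.0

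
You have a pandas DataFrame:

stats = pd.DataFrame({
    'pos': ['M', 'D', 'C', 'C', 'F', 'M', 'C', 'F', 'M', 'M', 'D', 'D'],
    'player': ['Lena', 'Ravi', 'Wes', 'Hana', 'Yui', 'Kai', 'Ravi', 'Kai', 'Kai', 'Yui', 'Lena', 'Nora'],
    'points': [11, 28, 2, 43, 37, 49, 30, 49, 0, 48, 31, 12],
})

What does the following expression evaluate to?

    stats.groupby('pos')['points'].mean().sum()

group by pos, mean of points:
pos
C    25.000000
D    23.666667
F    43.000000
M    27.000000
Name: points, dtype: float64
sum of the resulting series → 118.666666667

118.666666667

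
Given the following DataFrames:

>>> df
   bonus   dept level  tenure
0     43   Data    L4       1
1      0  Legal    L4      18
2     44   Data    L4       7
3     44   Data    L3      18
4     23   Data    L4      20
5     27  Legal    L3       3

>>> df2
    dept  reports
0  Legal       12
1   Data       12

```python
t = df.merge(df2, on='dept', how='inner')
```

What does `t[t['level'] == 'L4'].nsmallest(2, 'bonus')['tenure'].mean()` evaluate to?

19.0

merge on 'dept' (how='inner') → 6 rows:
   bonus   dept level  tenure  reports
0     43   Data    L4       1       12
1      0  Legal    L4      18       12
2     44   Data    L4       7       12
3     44   Data    L3      18       12
4     23   Data    L4      20       12
5     27  Legal    L3       3       12
filter rows where level == 'L4':
   bonus   dept level  tenure  reports
0     43   Data    L4       1       12
1      0  Legal    L4      18       12
2     44   Data    L4       7       12
4     23   Data    L4      20       12
take 2 rows with smallest bonus:
   bonus   dept level  tenure  reports
1      0  Legal    L4      18       12
4     23   Data    L4      20       12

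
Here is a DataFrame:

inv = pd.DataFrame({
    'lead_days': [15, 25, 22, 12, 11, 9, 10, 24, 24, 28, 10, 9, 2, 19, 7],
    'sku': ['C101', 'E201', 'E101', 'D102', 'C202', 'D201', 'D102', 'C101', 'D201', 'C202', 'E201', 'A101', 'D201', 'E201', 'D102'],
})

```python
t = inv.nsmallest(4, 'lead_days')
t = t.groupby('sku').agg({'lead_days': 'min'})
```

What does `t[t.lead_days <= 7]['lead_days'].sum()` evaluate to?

take 4 rows with smallest lead_days:
    lead_days   sku
12          2  D201
14          7  D102
5           9  D201
11          9  A101
group by sku, min of lead_days:
      lead_days
sku            
A101          9
D102          7
D201          2
filter rows where lead_days <= 7:
      lead_days
sku            
D102          7
D201          2
Reading off the sum of column 'lead_days', we get 9.

9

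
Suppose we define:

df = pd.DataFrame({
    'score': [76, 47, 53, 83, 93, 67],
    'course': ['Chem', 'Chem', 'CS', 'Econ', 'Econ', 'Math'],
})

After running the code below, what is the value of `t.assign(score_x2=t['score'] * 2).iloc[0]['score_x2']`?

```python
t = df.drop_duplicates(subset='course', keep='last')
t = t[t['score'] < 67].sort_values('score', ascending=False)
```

106

drop duplicate course (keep=last):
   score course
1     47   Chem
2     53     CS
4     93   Econ
5     67   Math
filter rows where score < 67:
   score course
1     47   Chem
2     53     CS
sort by score descending:
   score course
2     53     CS
1     47   Chem
add column score_x2 = t['score'] * 2:
   score course  score_x2
2     53     CS       106
1     47   Chem        94
value at position 0, column 'score_x2' → 106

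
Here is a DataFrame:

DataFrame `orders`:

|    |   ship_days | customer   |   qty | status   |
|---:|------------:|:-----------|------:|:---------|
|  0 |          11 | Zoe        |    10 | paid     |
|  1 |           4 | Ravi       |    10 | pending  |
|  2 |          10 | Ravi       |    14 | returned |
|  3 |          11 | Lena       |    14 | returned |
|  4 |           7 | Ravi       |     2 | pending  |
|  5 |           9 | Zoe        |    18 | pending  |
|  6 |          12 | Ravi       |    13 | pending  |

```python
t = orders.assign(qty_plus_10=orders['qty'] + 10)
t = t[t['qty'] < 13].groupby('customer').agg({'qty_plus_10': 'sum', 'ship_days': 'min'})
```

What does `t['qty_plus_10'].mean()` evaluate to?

add column qty_plus_10 = orders['qty'] + 10:
   ship_days customer  qty    status  qty_plus_10
0         11      Zoe   10      paid           20
1          4     Ravi   10   pending           20
2         10     Ravi   14  returned           24
3         11     Lena   14  returned           24
4          7     Ravi    2   pending           12
5          9      Zoe   18   pending           28
6         12     Ravi   13   pending           23
filter rows where qty < 13:
   ship_days customer  qty   status  qty_plus_10
0         11      Zoe   10     paid           20
1          4     Ravi   10  pending           20
4          7     Ravi    2  pending           12
group by customer: sum(qty_plus_10), min(ship_days):
          qty_plus_10  ship_days
customer                        
Ravi               32          4
Zoe                20         11

26.0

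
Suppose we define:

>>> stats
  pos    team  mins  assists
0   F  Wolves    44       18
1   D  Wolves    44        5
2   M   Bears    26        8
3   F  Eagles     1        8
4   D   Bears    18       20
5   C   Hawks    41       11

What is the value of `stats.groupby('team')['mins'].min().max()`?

group by team, min of mins:
team
Bears     18
Eagles     1
Hawks     41
Wolves    44
Name: mins, dtype: int64

44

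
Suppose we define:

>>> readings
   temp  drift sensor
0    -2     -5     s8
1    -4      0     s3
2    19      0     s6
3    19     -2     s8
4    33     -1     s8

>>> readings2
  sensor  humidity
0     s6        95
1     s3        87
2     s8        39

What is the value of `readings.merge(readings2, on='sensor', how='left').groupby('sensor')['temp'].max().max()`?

33

merge on 'sensor' (how='left') → 5 rows:
   temp  drift sensor  humidity
0    -2     -5     s8        39
1    -4      0     s3        87
2    19      0     s6        95
3    19     -2     s8        39
4    33     -1     s8        39
group by sensor, max of temp:
sensor
s3    -4
s6    19
s8    33
Name: temp, dtype: int64
Taking the max of the resulting series gives 33.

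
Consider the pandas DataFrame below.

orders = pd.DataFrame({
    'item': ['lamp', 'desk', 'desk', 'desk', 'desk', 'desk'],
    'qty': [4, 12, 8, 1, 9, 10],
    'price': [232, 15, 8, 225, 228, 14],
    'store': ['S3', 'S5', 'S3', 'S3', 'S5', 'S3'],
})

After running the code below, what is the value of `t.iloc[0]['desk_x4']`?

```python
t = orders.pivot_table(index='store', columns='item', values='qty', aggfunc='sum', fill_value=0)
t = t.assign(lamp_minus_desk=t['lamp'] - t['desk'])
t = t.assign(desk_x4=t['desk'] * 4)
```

pivot: rows=store, cols=item, sum(qty):
item   desk  lamp
store            
S3       19     4
S5       21     0
add column lamp_minus_desk = t['lamp'] - t['desk']:
item   desk  lamp  lamp_minus_desk
store                             
S3       19     4              -15
S5       21     0              -21
add column desk_x4 = t['desk'] * 4:
item   desk  lamp  lamp_minus_desk  desk_x4
store                                      
S3       19     4              -15       76
S5       21     0              -21       84
Finally, value at position 0, column 'desk_x4' = 76.

76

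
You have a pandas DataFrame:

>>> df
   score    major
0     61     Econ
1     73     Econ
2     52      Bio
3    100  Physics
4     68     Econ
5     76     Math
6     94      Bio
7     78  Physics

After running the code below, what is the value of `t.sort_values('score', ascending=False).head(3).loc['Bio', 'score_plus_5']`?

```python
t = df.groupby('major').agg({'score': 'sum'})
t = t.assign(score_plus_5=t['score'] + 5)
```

group by major, sum of score:
         score
major         
Bio        146
Econ       202
Math        76
Physics    178
add column score_plus_5 = t['score'] + 5:
         score  score_plus_5
major                       
Bio        146           151
Econ       202           207
Math        76            81
Physics    178           183
sort by score descending:
         score  score_plus_5
major                       
Econ       202           207
Physics    178           183
Bio        146           151
Math        76            81
take first 3 rows:
         score  score_plus_5
major                       
Econ       202           207
Physics    178           183
Bio        146           151
The value at row 'Bio', column 'score_plus_5' is 151.

151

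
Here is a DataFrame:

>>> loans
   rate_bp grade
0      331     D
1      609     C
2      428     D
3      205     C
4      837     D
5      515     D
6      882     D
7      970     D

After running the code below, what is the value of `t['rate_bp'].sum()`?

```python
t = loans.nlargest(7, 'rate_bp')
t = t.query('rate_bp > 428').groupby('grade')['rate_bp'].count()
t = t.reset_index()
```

take 7 rows with largest rate_bp:
   rate_bp grade
7      970     D
6      882     D
4      837     D
1      609     C
5      515     D
2      428     D
0      331     D
filter rows where rate_bp > 428:
   rate_bp grade
7      970     D
6      882     D
4      837     D
1      609     C
5      515     D
group by grade, count of rate_bp:
grade
C    1
D    4
Name: rate_bp, dtype: int64
reset_index():
  grade  rate_bp
0     C        1
1     D        4

5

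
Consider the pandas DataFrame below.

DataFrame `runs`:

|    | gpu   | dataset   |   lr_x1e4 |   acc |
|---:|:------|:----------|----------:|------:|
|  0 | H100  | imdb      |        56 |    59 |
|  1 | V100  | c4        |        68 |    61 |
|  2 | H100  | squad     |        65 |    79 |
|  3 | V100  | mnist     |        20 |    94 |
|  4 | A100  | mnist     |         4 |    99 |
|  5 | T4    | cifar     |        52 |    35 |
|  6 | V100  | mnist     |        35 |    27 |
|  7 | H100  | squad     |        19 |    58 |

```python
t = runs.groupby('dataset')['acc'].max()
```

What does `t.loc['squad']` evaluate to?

group by dataset, max of acc:
dataset
c4       61
cifar    35
imdb     59
mnist    99
squad    79
Name: acc, dtype: int64
Taking the value at index 'squad' gives 79.

79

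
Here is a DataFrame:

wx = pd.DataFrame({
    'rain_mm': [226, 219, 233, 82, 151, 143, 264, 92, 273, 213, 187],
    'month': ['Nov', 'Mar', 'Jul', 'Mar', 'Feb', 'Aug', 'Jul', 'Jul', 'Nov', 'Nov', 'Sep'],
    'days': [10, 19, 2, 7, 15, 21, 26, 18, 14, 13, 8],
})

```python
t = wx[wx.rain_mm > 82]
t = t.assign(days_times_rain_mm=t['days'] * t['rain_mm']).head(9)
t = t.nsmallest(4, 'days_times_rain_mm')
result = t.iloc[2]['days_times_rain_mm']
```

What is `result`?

filter rows where rain_mm > 82:
    rain_mm month  days
0       226   Nov    10
1       219   Mar    19
2       233   Jul     2
4       151   Feb    15
5       143   Aug    21
6       264   Jul    26
7        92   Jul    18
8       273   Nov    14
9       213   Nov    13
10      187   Sep     8
add column days_times_rain_mm = t['days'] * t['rain_mm']:
    rain_mm month  days  days_times_rain_mm
0       226   Nov    10                2260
1       219   Mar    19                4161
2       233   Jul     2                 466
4       151   Feb    15                2265
5       143   Aug    21                3003
6       264   Jul    26                6864
7        92   Jul    18                1656
8       273   Nov    14                3822
9       213   Nov    13                2769
10      187   Sep     8                1496
take first 9 rows:
   rain_mm month  days  days_times_rain_mm
0      226   Nov    10                2260
1      219   Mar    19                4161
2      233   Jul     2                 466
4      151   Feb    15                2265
5      143   Aug    21                3003
6      264   Jul    26                6864
7       92   Jul    18                1656
8      273   Nov    14                3822
9      213   Nov    13                2769
take 4 rows with smallest days_times_rain_mm:
   rain_mm month  days  days_times_rain_mm
2      233   Jul     2                 466
7       92   Jul    18                1656
0      226   Nov    10                2260
4      151   Feb    15                2265

2260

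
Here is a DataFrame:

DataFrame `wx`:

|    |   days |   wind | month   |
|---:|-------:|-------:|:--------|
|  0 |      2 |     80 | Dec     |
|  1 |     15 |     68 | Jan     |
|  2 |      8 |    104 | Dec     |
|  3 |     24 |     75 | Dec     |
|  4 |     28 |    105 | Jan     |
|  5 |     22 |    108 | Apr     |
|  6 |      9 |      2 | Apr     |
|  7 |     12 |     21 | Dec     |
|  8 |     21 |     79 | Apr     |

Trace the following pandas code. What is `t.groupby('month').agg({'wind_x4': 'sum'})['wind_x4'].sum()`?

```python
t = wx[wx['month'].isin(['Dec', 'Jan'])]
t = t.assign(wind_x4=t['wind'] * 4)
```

1812

filter rows where month in ['Dec', 'Jan']:
   days  wind month
0     2    80   Dec
1    15    68   Jan
2     8   104   Dec
3    24    75   Dec
4    28   105   Jan
7    12    21   Dec
add column wind_x4 = t['wind'] * 4:
   days  wind month  wind_x4
0     2    80   Dec      320
1    15    68   Jan      272
2     8   104   Dec      416
3    24    75   Dec      300
4    28   105   Jan      420
7    12    21   Dec       84
group by month, sum of wind_x4:
       wind_x4
month         
Dec       1120
Jan        692
So sum() = 1812.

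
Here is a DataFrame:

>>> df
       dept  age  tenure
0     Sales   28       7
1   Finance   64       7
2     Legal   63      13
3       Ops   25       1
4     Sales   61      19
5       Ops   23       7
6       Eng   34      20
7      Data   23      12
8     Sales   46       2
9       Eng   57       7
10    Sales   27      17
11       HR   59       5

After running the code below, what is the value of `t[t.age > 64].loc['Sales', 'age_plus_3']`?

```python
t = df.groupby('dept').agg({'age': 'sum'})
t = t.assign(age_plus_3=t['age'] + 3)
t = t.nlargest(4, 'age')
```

165

group by dept, sum of age:
         age
dept        
Data      23
Eng       91
Finance   64
HR        59
Legal     63
Ops       48
Sales    162
add column age_plus_3 = t['age'] + 3:
         age  age_plus_3
dept                    
Data      23          26
Eng       91          94
Finance   64          67
HR        59          62
Legal     63          66
Ops       48          51
Sales    162         165
take 4 rows with largest age:
         age  age_plus_3
dept                    
Sales    162         165
Eng       91          94
Finance   64          67
Legal     63          66
filter rows where age > 64:
       age  age_plus_3
dept                  
Sales  162         165
Eng     91          94
Reading off the value at row 'Sales', column 'age_plus_3', we get 165.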